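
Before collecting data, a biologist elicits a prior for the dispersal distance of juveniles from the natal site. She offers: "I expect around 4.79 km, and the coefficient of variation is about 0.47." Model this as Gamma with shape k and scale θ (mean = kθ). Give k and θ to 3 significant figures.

For Gamma(k, scale θ): mean = kθ, variance = kθ², so CV = 1/√k.
CV = 0.47, hence k = 1/CV² = 4.53.
Then θ = mean/k = 4.79/4.53 = 1.06.

k ≈ 4.53, θ ≈ 1.06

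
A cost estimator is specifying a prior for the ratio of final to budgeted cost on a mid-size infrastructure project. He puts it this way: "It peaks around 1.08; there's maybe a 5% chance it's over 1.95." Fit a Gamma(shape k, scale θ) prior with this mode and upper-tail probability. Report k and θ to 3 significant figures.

Gamma(k,θ) with k>1 has mode (k−1)θ, so θ = 1.08/(k−1).
Need P(X < 1.95) = 0.95 with θ tied to k this way. Start at k = 2, θ = 1.08: P(X<1.95) ≈ 0.539.
Too low — raise k to concentrate. Iterating converges to k ≈ 8.98.
Then θ = 1.08/(8.98−1) ≈ 0.135.

k ≈ 8.98, θ ≈ 0.135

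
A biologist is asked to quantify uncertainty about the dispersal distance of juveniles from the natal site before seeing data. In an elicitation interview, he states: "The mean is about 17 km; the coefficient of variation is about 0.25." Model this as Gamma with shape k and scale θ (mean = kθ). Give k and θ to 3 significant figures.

For Gamma(k, scale θ): mean = kθ, variance = kθ², so CV = 1/√k.
CV = 0.25, hence k = 1/CV² = 16.
Then θ = mean/k = 17/16 = 1.06.

k ≈ 16, θ ≈ 1.06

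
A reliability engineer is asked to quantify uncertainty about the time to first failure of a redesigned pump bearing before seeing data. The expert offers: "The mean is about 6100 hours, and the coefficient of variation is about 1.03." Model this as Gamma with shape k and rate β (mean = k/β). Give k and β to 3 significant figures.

k ≈ 0.943, β ≈ 0.000155

For Gamma(k, rate β): mean = k/β, variance = k/β², so CV = 1/√k.
CV = 1.03, hence k = 1/CV² = 0.943.
Then β = k/mean = 0.943/6100 = 0.000155.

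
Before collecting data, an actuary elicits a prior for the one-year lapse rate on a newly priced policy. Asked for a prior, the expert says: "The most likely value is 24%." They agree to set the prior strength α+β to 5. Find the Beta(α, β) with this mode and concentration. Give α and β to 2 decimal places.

For α,β > 1 the Beta mode is (α−1)/(α+β−2). With α+β = 5, the mode is (α−1)/3.
Set (α−1)/3 = 0.24 → α = 1 + 0.24·3 = 1.72.
β = 5 − α = 3.28.

α = 1.72, β = 3.28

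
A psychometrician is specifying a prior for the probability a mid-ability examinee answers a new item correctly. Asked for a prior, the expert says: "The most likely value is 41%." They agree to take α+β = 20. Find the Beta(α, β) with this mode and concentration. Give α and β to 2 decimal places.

α = 8.38, β = 11.62

For α,β > 1 the Beta mode is (α−1)/(α+β−2). With α+β = 20, the mode is (α−1)/18.
Set (α−1)/18 = 0.41 → α = 1 + 0.41·18 = 8.38.
β = 20 − α = 11.62.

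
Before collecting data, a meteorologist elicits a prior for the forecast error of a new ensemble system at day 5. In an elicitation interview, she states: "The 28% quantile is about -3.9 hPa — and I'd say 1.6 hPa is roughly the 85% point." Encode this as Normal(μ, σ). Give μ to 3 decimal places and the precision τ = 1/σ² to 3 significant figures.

μ = -1.920, τ = 0.0867

The p-quantile of Normal(μ,σ) is μ + z_p·σ, with z_{0.28} = -0.5828 and z_{0.85} = 1.036.
Eliminate σ: μ = (z₂·x₁ − z₁·x₂)/(z₂ − z₁) = (1.036·-3.9 − (-0.5828)·1.6)/1.619 = -1.920.
Then σ = (x₂ − x₁)/(z₂ − z₁) = (1.6 − -3.9)/1.619 = 3.397.
Precision τ = 1/σ² = 1/3.397² = 0.0867.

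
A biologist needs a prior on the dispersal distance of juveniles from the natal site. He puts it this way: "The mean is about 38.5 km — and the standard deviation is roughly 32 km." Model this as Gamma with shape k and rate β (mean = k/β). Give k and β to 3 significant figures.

k ≈ 1.45, β ≈ 0.0376

For Gamma(k, rate β): mean = k/β, variance = k/β², so CV = 1/√k.
CV = SD/mean = 32/38.5 = 0.8312, hence k = 1/CV² = 1.45.
Then β = k/mean = 1.45/38.5 = 0.0376.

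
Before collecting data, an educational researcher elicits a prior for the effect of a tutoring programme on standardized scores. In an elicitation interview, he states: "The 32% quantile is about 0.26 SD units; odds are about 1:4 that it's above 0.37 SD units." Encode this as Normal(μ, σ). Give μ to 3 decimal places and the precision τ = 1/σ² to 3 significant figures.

μ = 0.299, τ = 142

For Normal(μ,σ), the p-quantile is μ + z_p·σ. Here z_{0.32} = -0.4677, z_{0.8} = 0.8416.
So 0.26 = μ − 0.4677σ and 0.37 = μ + 0.8416σ.
Subtracting: σ = (0.37 − 0.26)/(0.8416 − (-0.4677)) = 0.084.
Then μ = 0.26 − (-0.4677)·0.084 = 0.299.
Precision τ = 1/σ² = 1/0.08401² = 142.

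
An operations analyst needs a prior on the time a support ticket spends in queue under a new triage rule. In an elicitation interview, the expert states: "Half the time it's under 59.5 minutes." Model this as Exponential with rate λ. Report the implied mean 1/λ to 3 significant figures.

Exponential median = ln 2 / λ, so λ = ln 2 / 59.5 = 0.0116.
Mean = 1/λ = 85.8 minutes.

mean ≈ 85.8 minutes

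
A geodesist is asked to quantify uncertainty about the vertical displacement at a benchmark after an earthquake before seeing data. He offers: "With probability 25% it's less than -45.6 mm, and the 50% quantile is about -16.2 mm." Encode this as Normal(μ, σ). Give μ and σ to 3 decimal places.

The p-quantile of Normal(μ,σ) is μ + z_p·σ, with z_{0.25} = -0.6745 and z_{0.5} = 0.
Eliminate σ: μ = (z₂·x₁ − z₁·x₂)/(z₂ − z₁) = (0·-45.6 − (-0.6745)·-16.2)/0.6745 = -16.200.
Then σ = (x₂ − x₁)/(z₂ − z₁) = (-16.2 − -45.6)/0.6745 = 43.589.

μ = -16.200, σ = 43.589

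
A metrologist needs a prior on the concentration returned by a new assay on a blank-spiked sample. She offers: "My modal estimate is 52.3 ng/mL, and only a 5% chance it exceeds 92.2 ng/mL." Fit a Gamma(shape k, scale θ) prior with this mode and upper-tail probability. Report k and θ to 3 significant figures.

k ≈ 9.68, θ ≈ 6.03

Gamma(k,θ) with k>1 has mode (k−1)θ, so θ = 52.3/(k−1).
Need P(X < 92.2) = 0.95 with θ tied to k this way. Start at k = 2, θ = 52.3: P(X<92.2) ≈ 0.526.
Too low — raise k to concentrate. Iterating converges to k ≈ 9.68.
Then θ = 52.3/(9.68−1) ≈ 6.03.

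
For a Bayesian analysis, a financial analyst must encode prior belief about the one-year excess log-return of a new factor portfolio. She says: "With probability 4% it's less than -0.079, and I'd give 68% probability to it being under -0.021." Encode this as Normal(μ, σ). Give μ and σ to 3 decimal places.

For Normal(μ,σ), the p-quantile is μ + z_p·σ. Here z_{0.04} = -1.751, z_{0.68} = 0.4677.
So -0.079 = μ − 1.751σ and -0.021 = μ + 0.4677σ.
Subtracting: σ = (-0.021 − -0.079)/(0.4677 − (-1.751)) = 0.026.
Then μ = -0.079 − (-1.751)·0.026 = -0.033.

μ = -0.033, σ = 0.026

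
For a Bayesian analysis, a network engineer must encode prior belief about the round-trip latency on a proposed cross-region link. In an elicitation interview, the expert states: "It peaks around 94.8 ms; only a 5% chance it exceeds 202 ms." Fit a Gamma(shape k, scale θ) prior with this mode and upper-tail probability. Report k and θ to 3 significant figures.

Gamma(k,θ) with k>1 has mode (k−1)θ, so θ = 94.8/(k−1).
Need P(X < 202) = 0.95 with θ tied to k this way. Start at k = 2, θ = 94.8: P(X<202) ≈ 0.628.
Too low — raise k to concentrate. Iterating converges to k ≈ 5.82.
Then θ = 94.8/(5.82−1) ≈ 19.7.

k ≈ 5.82, θ ≈ 19.7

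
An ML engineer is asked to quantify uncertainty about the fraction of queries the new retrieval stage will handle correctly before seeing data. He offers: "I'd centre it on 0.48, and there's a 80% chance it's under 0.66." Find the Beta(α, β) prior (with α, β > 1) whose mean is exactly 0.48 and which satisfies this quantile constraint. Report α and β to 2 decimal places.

With mean 0.48 fixed, write α = 0.48s, β = 0.52s where s = α+β.
Need P(θ < 0.66) = 0.8 under Beta(0.48s, 0.52s). Normal approximation: (q−m)/√(m(1−m)/s) ≈ z_{0.8} = 0.842, so s ≈ 0.48·0.52·(0.842)²/(0.66−0.48)² = 5.5.
At s = 5.5: P(θ<0.66) ≈ 0.798. Adjusting to match 0.8 gives s ≈ 5.53.
So α = 0.48·5.53 ≈ 2.66, β = 0.52·5.53 ≈ 2.88.

α ≈ 2.66, β ≈ 2.88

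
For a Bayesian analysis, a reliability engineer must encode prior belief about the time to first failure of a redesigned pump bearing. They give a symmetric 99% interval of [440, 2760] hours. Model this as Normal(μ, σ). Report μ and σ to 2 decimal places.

A symmetric 99% interval runs μ ± z·σ with z = 2.576.
Half-width = 1160, so σ = 1160/2.576 = 450.34.
μ is the interval midpoint, 1600.00.

μ = 1600.00, σ = 450.34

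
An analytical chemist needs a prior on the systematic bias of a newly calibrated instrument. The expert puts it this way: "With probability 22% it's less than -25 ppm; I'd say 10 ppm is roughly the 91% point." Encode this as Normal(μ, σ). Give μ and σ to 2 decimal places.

μ = -12.21, σ = 16.56

The p-quantile of Normal(μ,σ) is μ + z_p·σ, with z_{0.22} = -0.7722 and z_{0.91} = 1.341.
Eliminate σ: μ = (z₂·x₁ − z₁·x₂)/(z₂ − z₁) = (1.341·-25 − (-0.7722)·10)/2.113 = -12.21.
Then σ = (x₂ − x₁)/(z₂ − z₁) = (10 − -25)/2.113 = 16.56.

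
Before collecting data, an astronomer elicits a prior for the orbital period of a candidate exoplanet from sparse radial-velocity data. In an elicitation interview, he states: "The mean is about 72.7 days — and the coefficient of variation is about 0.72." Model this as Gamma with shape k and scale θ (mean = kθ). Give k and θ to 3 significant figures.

For Gamma(k, scale θ): mean = kθ, variance = kθ², so CV = 1/√k.
CV = 0.72, hence k = 1/CV² = 1.93.
Then θ = mean/k = 72.7/1.93 = 37.7.

k ≈ 1.93, θ ≈ 37.7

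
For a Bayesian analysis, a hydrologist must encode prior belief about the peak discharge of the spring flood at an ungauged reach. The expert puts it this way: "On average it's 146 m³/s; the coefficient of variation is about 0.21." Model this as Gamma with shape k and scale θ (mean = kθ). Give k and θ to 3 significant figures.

k ≈ 22.7, θ ≈ 6.44

For Gamma(k, scale θ): mean = kθ, variance = kθ², so CV = 1/√k.
CV = 0.21, hence k = 1/CV² = 22.7.
Then θ = mean/k = 146/22.7 = 6.44.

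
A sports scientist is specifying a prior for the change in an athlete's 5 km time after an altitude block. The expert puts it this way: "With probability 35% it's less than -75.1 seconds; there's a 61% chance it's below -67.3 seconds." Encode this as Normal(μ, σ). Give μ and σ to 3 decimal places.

μ = -70.578, σ = 11.736

The p-quantile of Normal(μ,σ) is μ + z_p·σ, with z_{0.35} = -0.3853 and z_{0.61} = 0.2793.
Eliminate σ: μ = (z₂·x₁ − z₁·x₂)/(z₂ − z₁) = (0.2793·-75.1 − (-0.3853)·-67.3)/0.6646 = -70.578.
Then σ = (x₂ − x₁)/(z₂ − z₁) = (-67.3 − -75.1)/0.6646 = 11.736.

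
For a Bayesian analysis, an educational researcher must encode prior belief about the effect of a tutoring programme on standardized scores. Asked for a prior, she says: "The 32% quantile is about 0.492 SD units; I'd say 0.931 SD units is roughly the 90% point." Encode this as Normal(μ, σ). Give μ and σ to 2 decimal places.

For Normal(μ,σ), the p-quantile is μ + z_p·σ. Here z_{0.32} = -0.4677, z_{0.9} = 1.282.
So 0.492 = μ − 0.4677σ and 0.931 = μ + 1.282σ.
Subtracting: σ = (0.931 − 0.492)/(1.282 − (-0.4677)) = 0.25.
Then μ = 0.492 − (-0.4677)·0.25 = 0.61.

μ = 0.61, σ = 0.25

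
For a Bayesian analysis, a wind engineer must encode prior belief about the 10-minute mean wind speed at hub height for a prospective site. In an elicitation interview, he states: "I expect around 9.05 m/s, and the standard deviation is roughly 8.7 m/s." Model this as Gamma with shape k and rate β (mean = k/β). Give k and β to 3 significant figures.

k ≈ 1.08, β ≈ 0.12

For Gamma(k, rate β): mean = k/β, variance = k/β², so CV = 1/√k.
CV = SD/mean = 8.7/9.05 = 0.9613, hence k = 1/CV² = 1.08.
Then β = k/mean = 1.08/9.05 = 0.12.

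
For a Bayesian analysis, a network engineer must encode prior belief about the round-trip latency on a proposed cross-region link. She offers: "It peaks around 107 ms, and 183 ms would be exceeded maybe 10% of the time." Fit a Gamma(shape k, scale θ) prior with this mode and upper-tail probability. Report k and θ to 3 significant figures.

k ≈ 7.58, θ ≈ 16.3

Gamma(k,θ) with k>1 has mode (k−1)θ, so θ = 107/(k−1).
Need P(X < 183) = 0.9 with θ tied to k this way. Start at k = 2, θ = 107: P(X<183) ≈ 0.510.
Too low — raise k to concentrate. Iterating converges to k ≈ 7.58.
Then θ = 107/(7.58−1) ≈ 16.3.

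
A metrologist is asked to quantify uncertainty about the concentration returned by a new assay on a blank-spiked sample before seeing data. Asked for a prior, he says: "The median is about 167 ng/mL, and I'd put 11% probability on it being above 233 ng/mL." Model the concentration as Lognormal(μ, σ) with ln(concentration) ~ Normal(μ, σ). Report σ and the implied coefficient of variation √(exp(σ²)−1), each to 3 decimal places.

σ ≈ 0.272, CV ≈ 0.277

If T ~ Lognormal(μ,σ) then ln T ~ Normal(μ,σ), so the p-quantile of ln T is μ + z_p·σ.
ln(167) = 5.118 and ln(233) = 5.451; z_{0.5} = 0, z_{0.89} = 1.227.
σ = (5.451 − 5.118)/(1.227 − (0)) = 0.272.
μ = 5.118 − (0)·0.272 = 5.118.
CV = √(exp(σ²)−1) = √(exp(0.0737)−1) = 0.277.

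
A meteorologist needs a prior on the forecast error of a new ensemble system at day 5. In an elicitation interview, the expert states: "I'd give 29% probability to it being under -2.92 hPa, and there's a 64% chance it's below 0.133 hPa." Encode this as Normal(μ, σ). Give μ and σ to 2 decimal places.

For Normal(μ,σ), the p-quantile is μ + z_p·σ. Here z_{0.29} = -0.5534, z_{0.64} = 0.3585.
So -2.92 = μ − 0.5534σ and 0.133 = μ + 0.3585σ.
Subtracting: σ = (0.133 − -2.92)/(0.3585 − (-0.5534)) = 3.35.
Then μ = -2.92 − (-0.5534)·3.35 = -1.07.

μ = -1.07, σ = 3.35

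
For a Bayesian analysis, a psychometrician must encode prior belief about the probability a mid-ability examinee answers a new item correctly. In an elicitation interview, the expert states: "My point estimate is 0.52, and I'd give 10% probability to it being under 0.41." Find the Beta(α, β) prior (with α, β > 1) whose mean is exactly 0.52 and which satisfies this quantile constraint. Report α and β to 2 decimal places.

α ≈ 17.53, β ≈ 16.18

With mean 0.52 fixed, write α = 0.52s, β = 0.48s where s = α+β.
Need P(θ < 0.41) = 0.1 under Beta(0.52s, 0.48s). Normal approximation: (q−m)/√(m(1−m)/s) ≈ z_{0.1} = -1.28, so s ≈ 0.52·0.48·(-1.28)²/(0.41−0.52)² = 33.9.
At s = 33.9: P(θ<0.41) ≈ 0.099. Adjusting to match 0.1 gives s ≈ 33.71.
So α = 0.52·33.71 ≈ 17.53, β = 0.48·33.71 ≈ 16.18.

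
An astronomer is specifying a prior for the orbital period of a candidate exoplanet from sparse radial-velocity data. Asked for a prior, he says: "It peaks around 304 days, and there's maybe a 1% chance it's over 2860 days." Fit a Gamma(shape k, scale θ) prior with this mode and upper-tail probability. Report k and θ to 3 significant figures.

Gamma(k,θ) with k>1 has mode (k−1)θ, so θ = 304/(k−1).
Need P(X < 2860) = 0.99 with θ tied to k this way. Start at k = 2, θ = 304: P(X<2860) ≈ 0.999.
Too high — lower k to spread out. Iterating converges to k ≈ 1.63.
Then θ = 304/(1.63−1) ≈ 482.

k ≈ 1.63, θ ≈ 482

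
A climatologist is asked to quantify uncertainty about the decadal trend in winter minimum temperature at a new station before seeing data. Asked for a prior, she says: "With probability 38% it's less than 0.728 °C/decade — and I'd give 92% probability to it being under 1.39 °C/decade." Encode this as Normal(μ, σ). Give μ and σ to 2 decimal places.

μ = 0.85, σ = 0.39

For Normal(μ,σ), the p-quantile is μ + z_p·σ. Here z_{0.38} = -0.3055, z_{0.92} = 1.405.
So 0.728 = μ − 0.3055σ and 1.39 = μ + 1.405σ.
Subtracting: σ = (1.39 − 0.728)/(1.405 − (-0.3055)) = 0.39.
Then μ = 0.728 − (-0.3055)·0.39 = 0.85.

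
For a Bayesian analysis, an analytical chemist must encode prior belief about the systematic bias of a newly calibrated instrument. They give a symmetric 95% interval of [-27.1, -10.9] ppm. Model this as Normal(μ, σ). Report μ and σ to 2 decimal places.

A symmetric 95% interval runs μ ± z·σ with z = 1.96.
Half-width = 8.1, so σ = 8.1/1.96 = 4.13.
μ is the interval midpoint, -19.00.

μ = -19.00, σ = 4.13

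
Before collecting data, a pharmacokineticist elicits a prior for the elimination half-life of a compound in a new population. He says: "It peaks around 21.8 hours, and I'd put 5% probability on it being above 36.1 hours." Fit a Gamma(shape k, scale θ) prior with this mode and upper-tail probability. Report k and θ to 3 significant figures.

Gamma(k,θ) with k>1 has mode (k−1)θ, so θ = 21.8/(k−1).
Need P(X < 36.1) = 0.95 with θ tied to k this way. Start at k = 2, θ = 21.8: P(X<36.1) ≈ 0.493.
Too low — raise k to concentrate. Iterating converges to k ≈ 12.
Then θ = 21.8/(12−1) ≈ 1.99.

k ≈ 12, θ ≈ 1.99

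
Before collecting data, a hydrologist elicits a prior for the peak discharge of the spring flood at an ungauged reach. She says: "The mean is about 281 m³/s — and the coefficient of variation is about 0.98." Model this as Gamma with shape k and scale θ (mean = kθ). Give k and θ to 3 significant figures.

k ≈ 1.04, θ ≈ 270

For Gamma(k, scale θ): mean = kθ, variance = kθ², so CV = 1/√k.
CV = 0.98, hence k = 1/CV² = 1.04.
Then θ = mean/k = 281/1.04 = 270.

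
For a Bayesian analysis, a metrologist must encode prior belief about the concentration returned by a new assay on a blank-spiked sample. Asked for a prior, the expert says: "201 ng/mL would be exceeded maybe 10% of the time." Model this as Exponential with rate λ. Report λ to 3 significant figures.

P(T > 201.0) = e^(−λ·201.0) = 0.1, so λ = −ln(0.1)/201.0 = 0.0115.

λ ≈ 0.0115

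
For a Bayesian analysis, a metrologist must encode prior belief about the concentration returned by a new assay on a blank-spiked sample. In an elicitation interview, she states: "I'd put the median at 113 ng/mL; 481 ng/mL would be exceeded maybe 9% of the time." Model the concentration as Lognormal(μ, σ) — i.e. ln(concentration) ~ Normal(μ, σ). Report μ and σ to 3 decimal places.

If T ~ Lognormal(μ,σ) then ln T ~ Normal(μ,σ), so the p-quantile of ln T is μ + z_p·σ.
ln(113) = 4.727 and ln(481) = 6.176; z_{0.5} = 0, z_{0.91} = 1.341.
σ = (6.176 − 4.727)/(1.341 − (0)) = 1.080.
μ = 4.727 − (0)·1.080 = 4.727.

μ ≈ 4.727, σ ≈ 1.080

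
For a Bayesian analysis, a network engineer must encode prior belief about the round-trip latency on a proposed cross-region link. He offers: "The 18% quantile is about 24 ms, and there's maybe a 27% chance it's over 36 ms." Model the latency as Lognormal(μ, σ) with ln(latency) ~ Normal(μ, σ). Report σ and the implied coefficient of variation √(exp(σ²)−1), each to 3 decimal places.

σ ≈ 0.265, CV ≈ 0.270

If T ~ Lognormal(μ,σ) then ln T ~ Normal(μ,σ), so the p-quantile of ln T is μ + z_p·σ.
ln(24) = 3.178 and ln(36) = 3.584; z_{0.18} = -0.9154, z_{0.73} = 0.6128.
σ = (3.584 − 3.178)/(0.6128 − (-0.9154)) = 0.265.
μ = 3.178 − (-0.9154)·0.265 = 3.421.
CV = √(exp(σ²)−1) = √(exp(0.0704)−1) = 0.270.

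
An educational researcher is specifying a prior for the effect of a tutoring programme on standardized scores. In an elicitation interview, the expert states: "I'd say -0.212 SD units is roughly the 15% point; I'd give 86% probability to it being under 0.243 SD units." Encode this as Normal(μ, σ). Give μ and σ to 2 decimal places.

For Normal(μ,σ), the p-quantile is μ + z_p·σ. Here z_{0.15} = -1.036, z_{0.86} = 1.08.
So -0.212 = μ − 1.036σ and 0.243 = μ + 1.08σ.
Subtracting: σ = (0.243 − -0.212)/(1.08 − (-1.036)) = 0.21.
Then μ = -0.212 − (-1.036)·0.21 = 0.01.

μ = 0.01, σ = 0.21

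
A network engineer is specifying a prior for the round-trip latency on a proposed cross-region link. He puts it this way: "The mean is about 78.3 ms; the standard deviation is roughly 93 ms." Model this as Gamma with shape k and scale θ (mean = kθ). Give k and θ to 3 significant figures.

For Gamma(k, scale θ): mean = kθ, variance = kθ², so CV = 1/√k.
CV = SD/mean = 93/78.3 = 1.188, hence k = 1/CV² = 0.709.
Then θ = mean/k = 78.3/0.709 = 110.

k ≈ 0.709, θ ≈ 110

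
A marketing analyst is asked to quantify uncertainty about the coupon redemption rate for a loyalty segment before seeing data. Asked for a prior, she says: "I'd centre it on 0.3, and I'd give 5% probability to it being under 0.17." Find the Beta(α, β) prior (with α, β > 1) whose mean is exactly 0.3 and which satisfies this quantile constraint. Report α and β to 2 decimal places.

α ≈ 8.62, β ≈ 20.12

With mean 0.3 fixed, write α = 0.3s, β = 0.7s where s = α+β.
Need P(θ < 0.17) = 0.05 under Beta(0.3s, 0.7s). Normal approximation: (q−m)/√(m(1−m)/s) ≈ z_{0.05} = -1.64, so s ≈ 0.3·0.7·(-1.64)²/(0.17−0.3)² = 33.6.
At s = 33.6: P(θ<0.17) ≈ 0.037. Adjusting to match 0.05 gives s ≈ 28.75.
So α = 0.3·28.75 ≈ 8.62, β = 0.7·28.75 ≈ 20.12.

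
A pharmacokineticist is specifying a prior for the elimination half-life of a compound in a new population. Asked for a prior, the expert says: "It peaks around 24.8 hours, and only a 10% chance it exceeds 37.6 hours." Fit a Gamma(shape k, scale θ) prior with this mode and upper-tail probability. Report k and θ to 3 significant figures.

Gamma(k,θ) with k>1 has mode (k−1)θ, so θ = 24.8/(k−1).
Need P(X < 37.6) = 0.9 with θ tied to k this way. Start at k = 2, θ = 24.8: P(X<37.6) ≈ 0.448.
Too low — raise k to concentrate. Iterating converges to k ≈ 11.8.
Then θ = 24.8/(11.8−1) ≈ 2.31.

k ≈ 11.8, θ ≈ 2.31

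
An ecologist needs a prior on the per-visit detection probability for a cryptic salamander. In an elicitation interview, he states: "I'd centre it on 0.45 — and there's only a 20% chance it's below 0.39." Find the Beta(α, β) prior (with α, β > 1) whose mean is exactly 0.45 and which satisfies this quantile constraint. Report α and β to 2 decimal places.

α ≈ 22.11, β ≈ 27.03

With mean 0.45 fixed, write α = 0.45s, β = 0.55s where s = α+β.
Need P(θ < 0.39) = 0.2 under Beta(0.45s, 0.55s). Normal approximation: (q−m)/√(m(1−m)/s) ≈ z_{0.2} = -0.842, so s ≈ 0.45·0.55·(-0.842)²/(0.39−0.45)² = 48.7.
At s = 48.7: P(θ<0.39) ≈ 0.201. Adjusting to match 0.2 gives s ≈ 49.14.
So α = 0.45·49.14 ≈ 22.11, β = 0.55·49.14 ≈ 27.03.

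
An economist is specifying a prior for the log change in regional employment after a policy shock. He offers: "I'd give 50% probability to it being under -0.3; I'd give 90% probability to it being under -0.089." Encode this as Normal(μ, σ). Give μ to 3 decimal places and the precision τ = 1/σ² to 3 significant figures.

μ = -0.300, τ = 36.9

For Normal(μ,σ), the p-quantile is μ + z_p·σ. Here z_{0.5} = 0, z_{0.9} = 1.282.
So -0.3 = μ + 0σ and -0.089 = μ + 1.282σ.
Subtracting: σ = (-0.089 − -0.3)/(1.282 − (0)) = 0.165.
Then μ = -0.3 − (0)·0.165 = -0.300.
Precision τ = 1/σ² = 1/0.1646² = 36.9.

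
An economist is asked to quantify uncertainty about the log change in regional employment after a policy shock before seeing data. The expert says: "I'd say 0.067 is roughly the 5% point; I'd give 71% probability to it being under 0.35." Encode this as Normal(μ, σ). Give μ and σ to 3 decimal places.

μ = 0.279, σ = 0.129

For Normal(μ,σ), the p-quantile is μ + z_p·σ. Here z_{0.05} = -1.645, z_{0.71} = 0.5534.
So 0.067 = μ − 1.645σ and 0.35 = μ + 0.5534σ.
Subtracting: σ = (0.35 − 0.067)/(0.5534 − (-1.645)) = 0.129.
Then μ = 0.067 − (-1.645)·0.129 = 0.279.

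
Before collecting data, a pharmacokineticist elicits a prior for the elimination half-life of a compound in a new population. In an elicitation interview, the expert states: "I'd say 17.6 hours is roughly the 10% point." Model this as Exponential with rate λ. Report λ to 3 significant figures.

λ ≈ 0.00599

P(T < 17.6) = 1 − e^(−λ·17.6) = 0.1, so λ = −ln(1−0.1)/17.6 = −ln(0.9)/17.6 = 0.00599.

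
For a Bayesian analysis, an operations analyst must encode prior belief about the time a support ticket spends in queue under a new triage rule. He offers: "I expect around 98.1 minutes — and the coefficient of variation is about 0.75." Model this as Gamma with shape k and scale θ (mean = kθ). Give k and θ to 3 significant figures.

For Gamma(k, scale θ): mean = kθ, variance = kθ², so CV = 1/√k.
CV = 0.75, hence k = 1/CV² = 1.78.
Then θ = mean/k = 98.1/1.78 = 55.2.

k ≈ 1.78, θ ≈ 55.2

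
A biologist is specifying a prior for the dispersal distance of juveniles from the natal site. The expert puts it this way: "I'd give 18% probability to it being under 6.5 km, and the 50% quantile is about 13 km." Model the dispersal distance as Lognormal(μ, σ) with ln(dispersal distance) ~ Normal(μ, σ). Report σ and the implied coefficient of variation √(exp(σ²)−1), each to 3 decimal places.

If T ~ Lognormal(μ,σ) then ln T ~ Normal(μ,σ), so the p-quantile of ln T is μ + z_p·σ.
ln(6.5) = 1.872 and ln(13) = 2.565; z_{0.18} = -0.9154, z_{0.5} = 0.
σ = (2.565 − 1.872)/(0 − (-0.9154)) = 0.757.
μ = 1.872 − (-0.9154)·0.757 = 2.565.
CV = √(exp(σ²)−1) = √(exp(0.5734)−1) = 0.880.

σ ≈ 0.757, CV ≈ 0.880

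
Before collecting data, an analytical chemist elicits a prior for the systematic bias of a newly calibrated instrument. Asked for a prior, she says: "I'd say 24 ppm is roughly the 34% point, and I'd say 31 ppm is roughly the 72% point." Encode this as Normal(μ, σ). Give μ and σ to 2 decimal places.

μ = 26.90, σ = 7.03

For Normal(μ,σ), the p-quantile is μ + z_p·σ. Here z_{0.34} = -0.4125, z_{0.72} = 0.5828.
So 24 = μ − 0.4125σ and 31 = μ + 0.5828σ.
Subtracting: σ = (31 − 24)/(0.5828 − (-0.4125)) = 7.03.
Then μ = 24 − (-0.4125)·7.03 = 26.90.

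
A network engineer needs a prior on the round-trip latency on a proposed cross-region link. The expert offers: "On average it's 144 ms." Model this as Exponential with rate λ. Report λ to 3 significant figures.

Exponential mean = 1/λ, so λ = 1/144.0 = 0.00694.

λ ≈ 0.00694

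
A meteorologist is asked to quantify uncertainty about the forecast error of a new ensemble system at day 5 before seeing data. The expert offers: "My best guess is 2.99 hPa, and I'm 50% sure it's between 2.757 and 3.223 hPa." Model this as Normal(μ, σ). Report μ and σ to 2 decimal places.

μ = 2.99, σ = 0.35

A symmetric 50% interval runs μ ± z·σ with z = 0.6745.
Half-width = 0.233, so σ = 0.233/0.6745 = 0.35.
μ is the stated best guess, 2.99.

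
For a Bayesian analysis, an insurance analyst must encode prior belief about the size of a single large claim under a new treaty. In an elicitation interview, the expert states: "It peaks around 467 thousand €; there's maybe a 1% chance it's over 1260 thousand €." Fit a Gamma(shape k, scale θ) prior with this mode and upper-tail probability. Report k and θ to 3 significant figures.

k ≈ 5.68, θ ≈ 99.7

Gamma(k,θ) with k>1 has mode (k−1)θ, so θ = 467/(k−1).
Need P(X < 1260) = 0.99 with θ tied to k this way. Start at k = 2, θ = 467: P(X<1260) ≈ 0.751.
Too low — raise k to concentrate. Iterating converges to k ≈ 5.68.
Then θ = 467/(5.68−1) ≈ 99.7.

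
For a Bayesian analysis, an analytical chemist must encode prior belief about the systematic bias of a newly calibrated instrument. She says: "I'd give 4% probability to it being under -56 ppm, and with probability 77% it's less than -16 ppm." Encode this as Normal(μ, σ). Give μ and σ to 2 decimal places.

μ = -27.87, σ = 16.07

For Normal(μ,σ), the p-quantile is μ + z_p·σ. Here z_{0.04} = -1.751, z_{0.77} = 0.7388.
So -56 = μ − 1.751σ and -16 = μ + 0.7388σ.
Subtracting: σ = (-16 − -56)/(0.7388 − (-1.751)) = 16.07.
Then μ = -56 − (-1.751)·16.07 = -27.87.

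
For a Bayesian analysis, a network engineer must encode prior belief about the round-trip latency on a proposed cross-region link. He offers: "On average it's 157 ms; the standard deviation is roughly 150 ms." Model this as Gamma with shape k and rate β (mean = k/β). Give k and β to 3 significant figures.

k ≈ 1.1, β ≈ 0.00698

For Gamma(k, rate β): mean = k/β, variance = k/β², so CV = 1/√k.
CV = SD/mean = 150/157 = 0.9554, hence k = 1/CV² = 1.1.
Then β = k/mean = 1.1/157 = 0.00698.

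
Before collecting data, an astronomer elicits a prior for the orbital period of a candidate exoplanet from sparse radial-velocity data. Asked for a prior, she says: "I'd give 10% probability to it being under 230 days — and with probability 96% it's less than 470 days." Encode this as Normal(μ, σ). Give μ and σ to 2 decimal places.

For Normal(μ,σ), the p-quantile is μ + z_p·σ. Here z_{0.1} = -1.282, z_{0.96} = 1.751.
So 230 = μ − 1.282σ and 470 = μ + 1.751σ.
Subtracting: σ = (470 − 230)/(1.751 − (-1.282)) = 79.15.
Then μ = 230 − (-1.282)·79.15 = 331.43.

μ = 331.43, σ = 79.15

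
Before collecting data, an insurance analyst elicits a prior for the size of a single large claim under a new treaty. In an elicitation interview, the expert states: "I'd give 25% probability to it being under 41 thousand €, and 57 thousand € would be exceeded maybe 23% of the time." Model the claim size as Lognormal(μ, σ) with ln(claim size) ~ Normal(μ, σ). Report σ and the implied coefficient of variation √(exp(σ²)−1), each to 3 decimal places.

If T ~ Lognormal(μ,σ) then ln T ~ Normal(μ,σ), so the p-quantile of ln T is μ + z_p·σ.
ln(41) = 3.714 and ln(57) = 4.043; z_{0.25} = -0.6745, z_{0.77} = 0.7388.
σ = (4.043 − 3.714)/(0.7388 − (-0.6745)) = 0.233.
μ = 3.714 − (-0.6745)·0.233 = 3.871.
CV = √(exp(σ²)−1) = √(exp(0.0543)−1) = 0.236.

σ ≈ 0.233, CV ≈ 0.236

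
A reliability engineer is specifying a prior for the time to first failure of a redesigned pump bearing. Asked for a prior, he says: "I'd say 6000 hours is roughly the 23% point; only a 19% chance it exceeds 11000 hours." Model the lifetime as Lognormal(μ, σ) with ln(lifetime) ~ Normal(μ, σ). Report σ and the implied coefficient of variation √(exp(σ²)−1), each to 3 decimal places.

If T ~ Lognormal(μ,σ) then ln T ~ Normal(μ,σ), so the p-quantile of ln T is μ + z_p·σ.
ln(6000) = 8.7 and ln(11000) = 9.306; z_{0.23} = -0.7388, z_{0.81} = 0.8779.
σ = (9.306 − 8.7)/(0.8779 − (-0.7388)) = 0.375.
μ = 8.7 − (-0.7388)·0.375 = 8.977.
CV = √(exp(σ²)−1) = √(exp(0.1406)−1) = 0.388.

σ ≈ 0.375, CV ≈ 0.388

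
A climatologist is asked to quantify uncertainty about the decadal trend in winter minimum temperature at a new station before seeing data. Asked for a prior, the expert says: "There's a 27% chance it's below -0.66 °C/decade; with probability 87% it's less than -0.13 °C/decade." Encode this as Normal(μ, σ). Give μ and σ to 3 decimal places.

The p-quantile of Normal(μ,σ) is μ + z_p·σ, with z_{0.27} = -0.6128 and z_{0.87} = 1.126.
Eliminate σ: μ = (z₂·x₁ − z₁·x₂)/(z₂ − z₁) = (1.126·-0.66 − (-0.6128)·-0.13)/1.739 = -0.473.
Then σ = (x₂ − x₁)/(z₂ − z₁) = (-0.13 − -0.66)/1.739 = 0.305.

μ = -0.473, σ = 0.305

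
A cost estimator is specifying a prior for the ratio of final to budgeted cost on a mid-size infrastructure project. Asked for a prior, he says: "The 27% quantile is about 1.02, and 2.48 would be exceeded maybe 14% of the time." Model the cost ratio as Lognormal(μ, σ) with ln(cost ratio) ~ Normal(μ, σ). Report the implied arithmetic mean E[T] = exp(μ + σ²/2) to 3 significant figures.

If T ~ Lognormal(μ,σ) then ln T ~ Normal(μ,σ), so the p-quantile of ln T is μ + z_p·σ.
ln(1.02) = 0.0198 and ln(2.48) = 0.9083; z_{0.27} = -0.6128, z_{0.86} = 1.08.
σ = (0.9083 − 0.0198)/(1.08 − (-0.6128)) = 0.525.
μ = 0.0198 − (-0.6128)·0.525 = 0.341.
E[T] = exp(μ + σ²/2) = exp(0.341 + 0.1377) = 1.61.

E[T] ≈ 1.61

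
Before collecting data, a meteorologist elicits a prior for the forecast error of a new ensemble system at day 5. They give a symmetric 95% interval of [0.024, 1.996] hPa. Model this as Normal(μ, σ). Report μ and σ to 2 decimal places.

μ = 1.01, σ = 0.50

A symmetric 95% interval runs μ ± z·σ with z = 1.96.
Half-width = 0.986, so σ = 0.986/1.96 = 0.50.
μ is the interval midpoint, 1.01.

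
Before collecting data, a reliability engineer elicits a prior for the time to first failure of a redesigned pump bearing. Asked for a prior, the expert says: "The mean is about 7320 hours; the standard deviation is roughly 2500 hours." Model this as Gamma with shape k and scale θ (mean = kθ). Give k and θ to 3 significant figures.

For Gamma(k, scale θ): mean = kθ, variance = kθ², so CV = 1/√k.
CV = SD/mean = 2500/7320 = 0.3415, hence k = 1/CV² = 8.57.
Then θ = mean/k = 7320/8.57 = 854.

k ≈ 8.57, θ ≈ 854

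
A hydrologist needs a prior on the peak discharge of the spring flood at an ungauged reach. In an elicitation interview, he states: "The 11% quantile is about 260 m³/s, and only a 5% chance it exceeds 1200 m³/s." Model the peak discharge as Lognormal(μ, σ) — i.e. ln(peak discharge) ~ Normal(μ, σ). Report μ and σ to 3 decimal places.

μ ≈ 6.214, σ ≈ 0.533

If T ~ Lognormal(μ,σ) then ln T ~ Normal(μ,σ), so the p-quantile of ln T is μ + z_p·σ.
ln(260) = 5.561 and ln(1200) = 7.09; z_{0.11} = -1.227, z_{0.95} = 1.645.
σ = (7.09 − 5.561)/(1.645 − (-1.227)) = 0.533.
μ = 5.561 − (-1.227)·0.533 = 6.214.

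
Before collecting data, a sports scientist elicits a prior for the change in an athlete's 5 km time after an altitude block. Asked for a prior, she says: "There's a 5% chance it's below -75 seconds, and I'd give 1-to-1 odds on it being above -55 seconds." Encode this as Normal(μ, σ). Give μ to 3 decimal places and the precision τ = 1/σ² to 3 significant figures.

μ = -55.000, τ = 0.00676

The p-quantile of Normal(μ,σ) is μ + z_p·σ, with z_{0.05} = -1.645 and z_{0.5} = 0.
Eliminate σ: μ = (z₂·x₁ − z₁·x₂)/(z₂ − z₁) = (0·-75 − (-1.645)·-55)/1.645 = -55.000.
Then σ = (x₂ − x₁)/(z₂ − z₁) = (-55 − -75)/1.645 = 12.159.
Precision τ = 1/σ² = 1/12.16² = 0.00676.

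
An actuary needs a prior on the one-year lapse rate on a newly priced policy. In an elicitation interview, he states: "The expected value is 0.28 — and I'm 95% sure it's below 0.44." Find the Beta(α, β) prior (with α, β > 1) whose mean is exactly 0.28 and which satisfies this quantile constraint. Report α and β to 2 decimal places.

With mean 0.28 fixed, write α = 0.28s, β = 0.72s where s = α+β.
Need P(θ < 0.44) = 0.95 under Beta(0.28s, 0.72s). Normal approximation: (q−m)/√(m(1−m)/s) ≈ z_{0.95} = 1.64, so s ≈ 0.28·0.72·(1.64)²/(0.44−0.28)² = 21.3.
At s = 21.3: P(θ<0.44) ≈ 0.942. Adjusting to match 0.95 gives s ≈ 23.41.
So α = 0.28·23.41 ≈ 6.55, β = 0.72·23.41 ≈ 16.85.

α ≈ 6.55, β ≈ 16.85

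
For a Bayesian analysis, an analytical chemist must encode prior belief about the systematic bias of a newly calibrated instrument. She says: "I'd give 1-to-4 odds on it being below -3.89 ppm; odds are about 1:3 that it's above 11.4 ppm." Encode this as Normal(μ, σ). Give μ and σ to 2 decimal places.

μ = 4.60, σ = 10.09

For Normal(μ,σ), the p-quantile is μ + z_p·σ. Here z_{0.2} = -0.8416, z_{0.75} = 0.6745.
So -3.89 = μ − 0.8416σ and 11.4 = μ + 0.6745σ.
Subtracting: σ = (11.4 − -3.89)/(0.6745 − (-0.8416)) = 10.09.
Then μ = -3.89 − (-0.8416)·10.09 = 4.60.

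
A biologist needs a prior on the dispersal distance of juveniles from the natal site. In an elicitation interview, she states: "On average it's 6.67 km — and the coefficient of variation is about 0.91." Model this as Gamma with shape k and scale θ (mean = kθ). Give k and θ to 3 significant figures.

k ≈ 1.21, θ ≈ 5.52

For Gamma(k, scale θ): mean = kθ, variance = kθ², so CV = 1/√k.
CV = 0.91, hence k = 1/CV² = 1.21.
Then θ = mean/k = 6.67/1.21 = 5.52.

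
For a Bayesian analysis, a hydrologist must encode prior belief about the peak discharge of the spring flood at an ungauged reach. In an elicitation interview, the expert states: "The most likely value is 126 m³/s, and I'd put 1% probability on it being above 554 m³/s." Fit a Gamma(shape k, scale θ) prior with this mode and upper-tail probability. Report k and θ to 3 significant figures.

k ≈ 2.86, θ ≈ 67.9

Gamma(k,θ) with k>1 has mode (k−1)θ, so θ = 126/(k−1).
Need P(X < 554) = 0.99 with θ tied to k this way. Start at k = 2, θ = 126: P(X<554) ≈ 0.934.
Too low — raise k to concentrate. Iterating converges to k ≈ 2.86.
Then θ = 126/(2.86−1) ≈ 67.9.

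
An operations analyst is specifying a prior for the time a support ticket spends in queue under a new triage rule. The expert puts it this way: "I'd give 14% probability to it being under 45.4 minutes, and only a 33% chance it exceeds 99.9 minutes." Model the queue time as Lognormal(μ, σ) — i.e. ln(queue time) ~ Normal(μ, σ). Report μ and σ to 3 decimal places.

μ ≈ 4.376, σ ≈ 0.519

If T ~ Lognormal(μ,σ) then ln T ~ Normal(μ,σ), so the p-quantile of ln T is μ + z_p·σ.
ln(45.4) = 3.816 and ln(99.9) = 4.604; z_{0.14} = -1.08, z_{0.67} = 0.4399.
σ = (4.604 − 3.816)/(0.4399 − (-1.08)) = 0.519.
μ = 3.816 − (-1.08)·0.519 = 4.376.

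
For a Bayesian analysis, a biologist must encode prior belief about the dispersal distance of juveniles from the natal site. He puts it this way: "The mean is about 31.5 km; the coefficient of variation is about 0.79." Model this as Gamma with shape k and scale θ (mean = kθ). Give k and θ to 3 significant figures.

For Gamma(k, scale θ): mean = kθ, variance = kθ², so CV = 1/√k.
CV = 0.79, hence k = 1/CV² = 1.6.
Then θ = mean/k = 31.5/1.6 = 19.7.

k ≈ 1.6, θ ≈ 19.7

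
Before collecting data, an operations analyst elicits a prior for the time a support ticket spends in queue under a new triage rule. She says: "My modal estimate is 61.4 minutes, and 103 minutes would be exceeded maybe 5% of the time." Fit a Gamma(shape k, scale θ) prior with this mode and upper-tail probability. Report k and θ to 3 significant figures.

k ≈ 11.4, θ ≈ 5.88

Gamma(k,θ) with k>1 has mode (k−1)θ, so θ = 61.4/(k−1).
Need P(X < 103) = 0.95 with θ tied to k this way. Start at k = 2, θ = 61.4: P(X<103) ≈ 0.500.
Too low — raise k to concentrate. Iterating converges to k ≈ 11.4.
Then θ = 61.4/(11.4−1) ≈ 5.88.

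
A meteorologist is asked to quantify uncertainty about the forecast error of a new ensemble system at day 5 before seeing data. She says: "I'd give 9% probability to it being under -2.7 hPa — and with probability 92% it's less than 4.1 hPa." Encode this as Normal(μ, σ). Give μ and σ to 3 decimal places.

μ = 0.620, σ = 2.476

For Normal(μ,σ), the p-quantile is μ + z_p·σ. Here z_{0.09} = -1.341, z_{0.92} = 1.405.
So -2.7 = μ − 1.341σ and 4.1 = μ + 1.405σ.
Subtracting: σ = (4.1 − -2.7)/(1.405 − (-1.341)) = 2.476.
Then μ = -2.7 − (-1.341)·2.476 = 0.620.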